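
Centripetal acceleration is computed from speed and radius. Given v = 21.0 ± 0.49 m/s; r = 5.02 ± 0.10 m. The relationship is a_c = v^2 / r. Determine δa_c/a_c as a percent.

5.07%

a_c is a product of powers, so relative uncertainties combine in quadrature:
  (2·δv/v)² = (2×0.0233)² = 0.00218;  (-1·δr/r)² = (-1×0.0199)² = 0.000397
δa_c/a_c = √(0.00257) = 0.0507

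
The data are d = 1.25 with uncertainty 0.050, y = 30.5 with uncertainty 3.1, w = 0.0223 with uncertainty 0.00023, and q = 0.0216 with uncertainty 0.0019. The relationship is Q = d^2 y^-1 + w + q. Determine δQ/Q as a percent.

Let p = d^2·y^-1 = 0.0512. δp/p = √((2·δd/d)² + (-1·δy/y)²) = √(0.00640 + 0.0103) = 0.129, so δp = 0.00663.
Q = p + w + q: δQ = √(δp² + δw² + δq²) = √(4.39e-05 + 5.29e-08 + 3.61e-06) = 0.00690
Q = 0.0951, so δQ/Q = 0.00690/0.0951 = 0.0725.

7.25%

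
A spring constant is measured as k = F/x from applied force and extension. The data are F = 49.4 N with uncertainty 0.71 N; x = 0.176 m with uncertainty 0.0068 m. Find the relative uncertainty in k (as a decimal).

0.0412

For a monomial k ∝ F, x^-1, fractional errors add in quadrature:
  (1·δF/F)² = (1×0.0144)² = 0.000207;  (-1·δx/x)² = (-1×0.0386)² = 0.00149
δk/k = √(0.00170) = 0.0412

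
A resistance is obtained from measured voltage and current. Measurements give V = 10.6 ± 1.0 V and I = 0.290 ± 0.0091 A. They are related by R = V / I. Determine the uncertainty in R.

3.63 Ω

Relative error in a monomial: (δR/R)² = Σ (nᵢ · δxᵢ/xᵢ)².
  (1·δV/V)² = (1×0.0943)² = 0.00890;  (-1·δI/I)² = (-1×0.0314)² = 0.000985
δR/R = √(0.00988) = 0.0994
R = 36.6 Ω, so δR = 0.0994 × 36.6 = 3.63 Ω.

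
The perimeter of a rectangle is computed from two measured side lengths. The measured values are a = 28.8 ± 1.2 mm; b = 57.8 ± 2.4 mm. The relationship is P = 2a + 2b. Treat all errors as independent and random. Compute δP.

5.37 mm

Absolute uncertainties add in quadrature for a linear combination:
  (2·δa)² = 5.76;  (2·δb)² = 23.0
δP = √(28.8) = 5.37 mm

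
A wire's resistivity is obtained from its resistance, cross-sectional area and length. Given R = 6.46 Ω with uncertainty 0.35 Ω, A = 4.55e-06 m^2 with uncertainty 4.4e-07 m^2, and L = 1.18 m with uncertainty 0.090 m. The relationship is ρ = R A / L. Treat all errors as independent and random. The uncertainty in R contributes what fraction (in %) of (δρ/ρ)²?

(δρ/ρ)² = (1·δR/R)² + (1·δA/A)² + (-1·δL/L)²
  R term: (1×0.0542)² = 0.00294
  A term: (1×0.0967)² = 0.00935
  L term: (-1×0.0763)² = 0.00582
Total = 0.0181. Share from R = 0.00294/0.0181 = 0.162.

16.2%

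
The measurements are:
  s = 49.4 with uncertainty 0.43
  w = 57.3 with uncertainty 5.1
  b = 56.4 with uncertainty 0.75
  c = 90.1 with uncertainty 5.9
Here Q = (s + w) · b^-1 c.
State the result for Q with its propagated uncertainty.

170 ± 14.0

Let u = s + w = 107. δu = √(δs² + δw²) = √(0.185 + 26.0) = 5.12, so δu/u = 0.0480.
Q is then a monomial in u, b, c:
δQ/Q = √((δu/u)² + (-1·δb/b)² + (1·δc/c)²) = √(0.00230 + 0.000177 + 0.00429) = 0.0823
Q = 170, so δQ = 0.0823 × 170 = 14.0.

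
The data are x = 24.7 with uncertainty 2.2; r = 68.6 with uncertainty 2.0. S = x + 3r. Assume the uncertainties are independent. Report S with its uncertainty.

230 ± 6.39

Absolute uncertainties add in quadrature for a linear combination:
  (δx)² = 4.84;  (3·δr)² = 36.0
δS = √(40.8) = 6.39
S = 230.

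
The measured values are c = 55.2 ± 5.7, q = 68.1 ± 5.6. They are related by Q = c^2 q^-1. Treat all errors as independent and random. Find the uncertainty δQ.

9.95

Since Q is a product/quotient, work with relative uncertainties:
  (2·δc/c)² = (2×0.103)² = 0.0427;  (-1·δq/q)² = (-1×0.0822)² = 0.00676
δQ/Q = √(0.0494) = 0.222
Q = 44.7, so δQ = 0.222 × 44.7 = 9.95.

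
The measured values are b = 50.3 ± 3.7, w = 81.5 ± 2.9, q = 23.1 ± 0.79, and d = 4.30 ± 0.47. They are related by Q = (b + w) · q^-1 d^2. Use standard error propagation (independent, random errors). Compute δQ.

23.6

Let u = b + w = 132. δu = √(δb² + δw²) = √(13.7 + 8.41) = 4.70, so δu/u = 0.0357.
Q is then a monomial in u, q, d:
δQ/Q = √((δu/u)² + (-1·δq/q)² + (2·δd/d)²) = √(0.00127 + 0.00117 + 0.0478) = 0.224
Q = 105, so δQ = 0.224 × 105 = 23.6.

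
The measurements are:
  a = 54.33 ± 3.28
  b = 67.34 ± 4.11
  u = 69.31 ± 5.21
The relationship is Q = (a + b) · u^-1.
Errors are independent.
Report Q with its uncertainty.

1.755 ± 0.152

Let w = a + b = 121.7. δw = √(δa² + δb²) = √(10.8 + 16.9) = 5.26, so δw/w = 0.0432.
Q is then a monomial in w, u:
δQ/Q = √((δw/w)² + (-1·δu/u)²) = √(0.00187 + 0.00565) = 0.0867
Q = 1.755, so δQ = 0.0867 × 1.755 = 0.152.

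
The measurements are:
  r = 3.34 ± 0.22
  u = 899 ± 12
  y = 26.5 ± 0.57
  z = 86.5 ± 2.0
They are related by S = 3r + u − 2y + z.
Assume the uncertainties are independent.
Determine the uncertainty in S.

12.2

Sums and differences: (δS)² = Σ (cᵢ δxᵢ)².
  (3·δr)² = 0.436;  (δu)² = 144;  (2·δy)² = 1.30;  (δz)² = 4.00
δS = √(150) = 12.2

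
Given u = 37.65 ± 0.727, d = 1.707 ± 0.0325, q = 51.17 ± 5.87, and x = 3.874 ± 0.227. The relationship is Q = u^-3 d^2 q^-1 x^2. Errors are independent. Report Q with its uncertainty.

Products/powers → add relative errors in quadrature, weighted by exponent:
  (-3·δu/u)² = (-3×0.0193)² = 0.00336;  (2·δd/d)² = (2×0.0190)² = 0.00145;  (-1·δq/q)² = (-1×0.115)² = 0.0132;  (2·δx/x)² = (2×0.0586)² = 0.0137
δQ/Q = √(0.0317) = 0.178
Q = 1.601e-05, so δQ = 0.178 × 1.601e-05 = 2.85e-06.

(1.601 ± 0.285) × 10^-5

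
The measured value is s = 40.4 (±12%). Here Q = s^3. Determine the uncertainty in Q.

23700

Relative error in a monomial: (δQ/Q)² = Σ (nᵢ · δxᵢ/xᵢ)².
  (3·δs/s)² = (3×0.120)² = 0.130
δQ/Q = √(0.130) = 0.360
Q = 65900, so δQ = 0.360 × 65900 = 23700.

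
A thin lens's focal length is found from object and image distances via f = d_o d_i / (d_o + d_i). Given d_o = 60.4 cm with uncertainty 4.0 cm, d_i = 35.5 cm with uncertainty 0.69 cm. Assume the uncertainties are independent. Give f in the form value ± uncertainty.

∂f/∂d_o = (d_i/(d_o+d_i))² = 0.137;  ∂f/∂d_i = (d_o/(d_o+d_i))² = 0.397
δf = √((∂f/∂d_o · δd_o)² + (∂f/∂d_i · δd_i)²) = √(0.300 + 0.0749) = 0.613 cm
f = 22.4 cm.

22.4 ± 0.613 cm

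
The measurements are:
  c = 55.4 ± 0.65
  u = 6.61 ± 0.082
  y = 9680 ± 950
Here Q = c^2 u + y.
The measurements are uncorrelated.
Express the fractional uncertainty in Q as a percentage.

3.64%

Let p = c^2·u = 20300. δp/p = √((2·δc/c)² + (1·δu/u)²) = √(0.000551 + 0.000154) = 0.0265, so δp = 538.
Q = p + y: δQ = √(δp² + δy²) = √(2.9e+05 + 9.02e+05) = 1090
Q = 30000, so δQ/Q = 1090/30000 = 0.0364.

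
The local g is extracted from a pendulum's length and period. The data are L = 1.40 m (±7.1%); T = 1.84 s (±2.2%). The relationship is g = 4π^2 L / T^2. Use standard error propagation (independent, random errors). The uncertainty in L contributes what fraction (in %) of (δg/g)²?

(δg/g)² = (1·δL/L)² + (-2·δT/T)²
  L term: (1×0.0710)² = 0.00504
  T term: (-2×0.0220)² = 0.00194
Total = 0.00698. Share from L = 0.00504/0.00698 = 0.723.

72.3%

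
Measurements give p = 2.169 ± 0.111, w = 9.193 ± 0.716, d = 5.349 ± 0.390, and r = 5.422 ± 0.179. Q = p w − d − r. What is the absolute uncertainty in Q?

1.91

Let h = p·w = 19.94. δh/h = √((1·δp/p)² + (1·δw/w)²) = √(0.00262 + 0.00607) = 0.0932, so δh = 1.86.
Q = h − d − r: δQ = √(δh² + δd² + δr²) = √(3.45 + 0.152 + 0.0320) = 1.91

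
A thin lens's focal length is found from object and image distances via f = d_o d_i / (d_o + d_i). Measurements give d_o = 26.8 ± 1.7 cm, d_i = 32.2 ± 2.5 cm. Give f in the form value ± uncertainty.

∂f/∂d_o = (d_i/(d_o+d_i))² = 0.298;  ∂f/∂d_i = (d_o/(d_o+d_i))² = 0.206
δf = √((∂f/∂d_o · δd_o)² + (∂f/∂d_i · δd_i)²) = √(0.256 + 0.266) = 0.723 cm
f = 14.6 cm.

14.6 ± 0.723 cm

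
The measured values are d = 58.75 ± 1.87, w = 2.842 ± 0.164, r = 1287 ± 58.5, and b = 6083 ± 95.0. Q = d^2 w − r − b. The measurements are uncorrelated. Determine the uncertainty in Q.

Let p = d^2·w = 9809. δp/p = √((2·δd/d)² + (1·δw/w)²) = √(0.00405 + 0.00333) = 0.0859, so δp = 843.
Q = p − r − b: δQ = √(δp² + δr² + δb²) = √(7.1e+05 + 3420 + 9020) = 850

850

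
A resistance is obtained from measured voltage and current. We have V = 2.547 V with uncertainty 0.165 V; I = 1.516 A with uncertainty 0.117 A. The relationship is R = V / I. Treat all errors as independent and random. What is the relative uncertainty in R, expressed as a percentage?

10.1%

Since R is a product/quotient, work with relative uncertainties:
  (1·δV/V)² = (1×0.0648)² = 0.00420;  (-1·δI/I)² = (-1×0.0772)² = 0.00596
δR/R = √(0.0102) = 0.101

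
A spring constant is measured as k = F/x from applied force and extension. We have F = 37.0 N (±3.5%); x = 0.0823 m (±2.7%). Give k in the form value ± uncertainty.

Products/powers → add relative errors in quadrature, weighted by exponent:
  (1·δF/F)² = (1×0.0350)² = 0.00123;  (-1·δx/x)² = (-1×0.0270)² = 0.000729
δk/k = √(0.00195) = 0.0442
k = 450 N/m, so δk = 0.0442 × 450 = 19.9 N/m.

450 ± 19.9 N/m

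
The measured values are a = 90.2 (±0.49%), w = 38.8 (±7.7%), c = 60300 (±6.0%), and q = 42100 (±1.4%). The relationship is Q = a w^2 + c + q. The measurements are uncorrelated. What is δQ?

Let p = a·w^2 = 1.36e+05. δp/p = √((1·δa/a)² + (2·δw/w)²) = √(2.4e-05 + 0.0237) = 0.154, so δp = 20900.
Q = p + c + q: δQ = √(δp² + δc² + δq²) = √(4.38e+08 + 1.31e+07 + 3.47e+05) = 21200

21200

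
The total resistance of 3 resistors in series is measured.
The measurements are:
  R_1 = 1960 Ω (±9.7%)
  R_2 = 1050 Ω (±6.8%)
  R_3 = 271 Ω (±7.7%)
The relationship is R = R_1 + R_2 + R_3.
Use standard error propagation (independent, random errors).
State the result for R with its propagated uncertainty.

For a sum/difference, combine absolute errors in quadrature:
  (δR_1)² = 36100;  (δR_2)² = 5100;  (δR_3)² = 435
δR = √(41700) = 204 Ω
R = 3280 Ω.

3280 ± 204 Ω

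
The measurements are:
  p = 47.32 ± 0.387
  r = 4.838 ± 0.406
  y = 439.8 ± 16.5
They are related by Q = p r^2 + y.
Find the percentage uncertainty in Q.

Let w = p·r^2 = 1108. δw/w = √((1·δp/p)² + (2·δr/r)²) = √(6.69e-05 + 0.0282) = 0.168, so δw = 186.
Q = w + y: δQ = √(δw² + δy²) = √(34600 + 272) = 187
Q = 1547, so δQ/Q = 187/1547 = 0.121.

12.1%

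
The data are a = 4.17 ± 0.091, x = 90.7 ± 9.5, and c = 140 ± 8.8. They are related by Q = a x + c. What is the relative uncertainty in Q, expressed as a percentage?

7.99%

Let p = a·x = 378. δp/p = √((1·δa/a)² + (1·δx/x)²) = √(0.000476 + 0.0110) = 0.107, so δp = 40.5.
Q = p + c: δQ = √(δp² + δc²) = √(1640 + 77.4) = 41.4
Q = 518, so δQ/Q = 41.4/518 = 0.0799.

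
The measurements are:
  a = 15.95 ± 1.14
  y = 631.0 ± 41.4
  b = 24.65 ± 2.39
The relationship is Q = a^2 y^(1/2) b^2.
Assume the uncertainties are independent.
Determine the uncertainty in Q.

Since Q is a product/quotient, work with relative uncertainties:
  (2·δa/a)² = (2×0.0715)² = 0.0204;  (½·δy/y)² = (0.5×0.0656)² = 0.00108;  (2·δb/b)² = (2×0.0970)² = 0.0376
δQ/Q = √(0.0591) = 0.243
Q = 3.883e+06, so δQ = 0.243 × 3.883e+06 = 9.44e+05.

9.44e+05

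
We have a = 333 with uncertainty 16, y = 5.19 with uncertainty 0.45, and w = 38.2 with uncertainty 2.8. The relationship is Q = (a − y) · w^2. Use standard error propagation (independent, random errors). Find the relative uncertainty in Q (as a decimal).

Let u = a − y = 328. δu = √(δa² + δy²) = √(256 + 0.203) = 16.0, so δu/u = 0.0488.
Q is then a monomial in u, w:
δQ/Q = √((δu/u)² + (2·δw/w)²) = √(0.00238 + 0.0215) = 0.155

0.155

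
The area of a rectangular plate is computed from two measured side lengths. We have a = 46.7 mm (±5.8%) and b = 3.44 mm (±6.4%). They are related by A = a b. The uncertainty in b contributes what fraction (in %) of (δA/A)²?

54.9%

(δA/A)² = (1·δa/a)² + (1·δb/b)²
  a term: (1×0.0580)² = 0.00336
  b term: (1×0.0640)² = 0.00410
Total = 0.00746. Share from b = 0.00410/0.00746 = 0.549.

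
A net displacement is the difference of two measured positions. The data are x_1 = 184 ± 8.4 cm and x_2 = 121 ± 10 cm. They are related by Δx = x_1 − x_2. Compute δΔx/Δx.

0.207

For a sum/difference, combine absolute errors in quadrature:
  (δx_1)² = 70.6;  (δx_2)² = 100
δΔx = √(171) = 13.1 cm
Δx = 63.0 cm, so δΔx/Δx = 13.1/63.0 = 0.207.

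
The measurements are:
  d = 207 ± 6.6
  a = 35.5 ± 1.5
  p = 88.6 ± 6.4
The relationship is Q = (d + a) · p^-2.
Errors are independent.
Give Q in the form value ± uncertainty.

0.0309 ± 0.00455

Let u = d + a = 242. δu = √(δd² + δa²) = √(43.6 + 2.25) = 6.77, so δu/u = 0.0279.
Q is then a monomial in u, p:
δQ/Q = √((δu/u)² + (-2·δp/p)²) = √(0.000779 + 0.0209) = 0.147
Q = 0.0309, so δQ = 0.147 × 0.0309 = 0.00455.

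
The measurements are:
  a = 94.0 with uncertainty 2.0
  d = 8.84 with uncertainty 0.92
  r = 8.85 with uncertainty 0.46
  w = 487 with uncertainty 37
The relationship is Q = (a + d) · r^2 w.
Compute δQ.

Let u = a + d = 103. δu = √(δa² + δd²) = √(4.00 + 0.846) = 2.20, so δu/u = 0.0214.
Q is then a monomial in u, r, w:
δQ/Q = √((δu/u)² + (2·δr/r)² + (1·δw/w)²) = √(0.000458 + 0.0108 + 0.00577) = 0.131
Q = 3.92e+06, so δQ = 0.131 × 3.92e+06 = 5.12e+05.

5.12e+05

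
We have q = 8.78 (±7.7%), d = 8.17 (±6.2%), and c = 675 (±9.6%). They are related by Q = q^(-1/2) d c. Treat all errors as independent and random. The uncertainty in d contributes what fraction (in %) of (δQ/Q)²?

26.4%

(δQ/Q)² = (−½·δq/q)² + (1·δd/d)² + (1·δc/c)²
  q term: (-0.5×0.0770)² = 0.00148
  d term: (1×0.0620)² = 0.00384
  c term: (1×0.0960)² = 0.00922
Total = 0.0145. Share from d = 0.00384/0.0145 = 0.264.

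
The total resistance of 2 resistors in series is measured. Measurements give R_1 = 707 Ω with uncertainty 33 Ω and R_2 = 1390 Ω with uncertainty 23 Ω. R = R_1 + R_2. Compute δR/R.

Sums and differences: (δR)² = Σ (cᵢ δxᵢ)².
  (δR_1)² = 1090;  (δR_2)² = 529
δR = √(1620) = 40.2 Ω
R = 2100 Ω, so δR/R = 40.2/2100 = 0.0192.

0.0192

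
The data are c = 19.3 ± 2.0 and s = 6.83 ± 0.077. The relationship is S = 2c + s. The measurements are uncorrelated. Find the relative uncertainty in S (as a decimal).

Sums and differences: (δS)² = Σ (cᵢ δxᵢ)².
  (2·δc)² = 16.0;  (δs)² = 0.00593
δS = √(16.0) = 4.00
S = 45.4, so δS/S = 4.00/45.4 = 0.0881.

0.0881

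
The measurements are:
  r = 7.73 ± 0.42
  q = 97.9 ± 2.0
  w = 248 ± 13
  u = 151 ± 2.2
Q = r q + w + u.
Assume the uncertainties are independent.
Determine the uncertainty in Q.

Let p = r·q = 757. δp/p = √((1·δr/r)² + (1·δq/q)²) = √(0.00295 + 0.000417) = 0.0580, so δp = 43.9.
Q = p + w + u: δQ = √(δp² + δw² + δu²) = √(1930 + 169 + 4.84) = 45.9

45.9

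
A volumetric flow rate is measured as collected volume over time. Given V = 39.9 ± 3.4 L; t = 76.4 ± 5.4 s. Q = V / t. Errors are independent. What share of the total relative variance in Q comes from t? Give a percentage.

(δQ/Q)² = (1·δV/V)² + (-1·δt/t)²
  V term: (1×0.0852)² = 0.00726
  t term: (-1×0.0707)² = 0.00500
Total = 0.0123. Share from t = 0.00500/0.0123 = 0.408.

40.8%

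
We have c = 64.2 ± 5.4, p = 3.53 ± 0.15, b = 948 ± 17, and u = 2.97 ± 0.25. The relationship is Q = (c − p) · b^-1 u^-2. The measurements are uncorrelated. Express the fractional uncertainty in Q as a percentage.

19.1%

Let w = c − p = 60.7. δw = √(δc² + δp²) = √(29.2 + 0.0225) = 5.40, so δw/w = 0.0890.
Q is then a monomial in w, b, u:
δQ/Q = √((δw/w)² + (-1·δb/b)² + (-2·δu/u)²) = √(0.00793 + 0.000322 + 0.0283) = 0.191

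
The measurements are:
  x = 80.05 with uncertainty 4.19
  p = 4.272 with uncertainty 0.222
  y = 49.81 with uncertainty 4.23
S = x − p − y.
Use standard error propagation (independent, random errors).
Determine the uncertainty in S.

Sums and differences: (δS)² = Σ (cᵢ δxᵢ)².
  (δx)² = 17.6;  (δp)² = 0.0493;  (δy)² = 17.9
δS = √(35.5) = 5.96

5.96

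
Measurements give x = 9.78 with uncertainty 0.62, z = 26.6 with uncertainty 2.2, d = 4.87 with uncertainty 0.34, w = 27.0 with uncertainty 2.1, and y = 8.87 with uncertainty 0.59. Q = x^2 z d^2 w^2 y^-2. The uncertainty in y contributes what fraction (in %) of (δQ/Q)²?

21.0%

(δQ/Q)² = (2·δx/x)² + (1·δz/z)² + (2·δd/d)² + (2·δw/w)² + (-2·δy/y)²
  x term: (2×0.0634)² = 0.0161
  z term: (1×0.0827)² = 0.00684
  d term: (2×0.0698)² = 0.0195
  w term: (2×0.0778)² = 0.0242
  y term: (-2×0.0665)² = 0.0177
Total = 0.0843. Share from y = 0.0177/0.0843 = 0.210.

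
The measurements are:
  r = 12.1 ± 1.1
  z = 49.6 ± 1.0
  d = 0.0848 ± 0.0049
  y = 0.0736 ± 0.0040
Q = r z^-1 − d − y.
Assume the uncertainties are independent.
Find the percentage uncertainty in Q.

Let p = r·z^-1 = 0.244. δp/p = √((1·δr/r)² + (-1·δz/z)²) = √(0.00826 + 0.000406) = 0.0931, so δp = 0.0227.
Q = p − d − y: δQ = √(δp² + δd² + δy²) = √(0.000516 + 2.4e-05 + 1.6e-05) = 0.0236
Q = 0.0856, so δQ/Q = 0.0236/0.0856 = 0.276.

27.6%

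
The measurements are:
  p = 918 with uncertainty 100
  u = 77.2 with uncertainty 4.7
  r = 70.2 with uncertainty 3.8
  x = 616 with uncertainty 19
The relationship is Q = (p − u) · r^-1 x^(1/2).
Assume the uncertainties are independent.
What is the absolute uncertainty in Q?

Let w = p − u = 841. δw = √(δp² + δu²) = √(10000 + 22.1) = 100, so δw/w = 0.119.
Q is then a monomial in w, r, x:
δQ/Q = √((δw/w)² + (-1·δr/r)² + (½·δx/x)²) = √(0.0142 + 0.00293 + 0.000238) = 0.132
Q = 297, so δQ = 0.132 × 297 = 39.1.

39.1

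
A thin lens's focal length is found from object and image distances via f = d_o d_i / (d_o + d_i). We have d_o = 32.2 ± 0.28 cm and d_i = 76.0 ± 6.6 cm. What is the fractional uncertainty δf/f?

∂f/∂d_o = (d_i/(d_o+d_i))² = 0.493;  ∂f/∂d_i = (d_o/(d_o+d_i))² = 0.0886
δf = √((∂f/∂d_o · δd_o)² + (∂f/∂d_i · δd_i)²) = √(0.0191 + 0.342) = 0.601 cm
f = 22.6 cm, so δf/f = 0.601/22.6 = 0.0266.

0.0266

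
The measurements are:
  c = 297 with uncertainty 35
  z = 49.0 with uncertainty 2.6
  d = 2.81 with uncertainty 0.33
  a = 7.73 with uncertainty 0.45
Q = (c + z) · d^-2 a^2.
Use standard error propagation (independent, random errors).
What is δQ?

Let u = c + z = 346. δu = √(δc² + δz²) = √(1220 + 6.76) = 35.1, so δu/u = 0.101.
Q is then a monomial in u, d, a:
δQ/Q = √((δu/u)² + (-2·δd/d)² + (2·δa/a)²) = √(0.0103 + 0.0552 + 0.0136) = 0.281
Q = 2620, so δQ = 0.281 × 2620 = 736.

736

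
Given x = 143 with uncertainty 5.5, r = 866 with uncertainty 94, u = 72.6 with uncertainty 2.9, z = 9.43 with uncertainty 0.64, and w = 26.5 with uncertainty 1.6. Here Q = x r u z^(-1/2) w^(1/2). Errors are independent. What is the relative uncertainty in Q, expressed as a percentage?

Since Q is a product/quotient, work with relative uncertainties:
  (1·δx/x)² = (1×0.0385)² = 0.00148;  (1·δr/r)² = (1×0.109)² = 0.0118;  (1·δu/u)² = (1×0.0399)² = 0.00160;  (−½·δz/z)² = (-0.5×0.0679)² = 0.00115;  (½·δw/w)² = (0.5×0.0604)² = 0.000911
δQ/Q = √(0.0169) = 0.130

13.0%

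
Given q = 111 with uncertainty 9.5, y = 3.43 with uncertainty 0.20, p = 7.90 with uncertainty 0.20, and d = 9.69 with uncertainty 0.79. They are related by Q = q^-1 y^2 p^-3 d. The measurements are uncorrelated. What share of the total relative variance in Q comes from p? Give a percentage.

17.3%

(δQ/Q)² = (-1·δq/q)² + (2·δy/y)² + (-3·δp/p)² + (1·δd/d)²
  q term: (-1×0.0856)² = 0.00732
  y term: (2×0.0583)² = 0.0136
  p term: (-3×0.0253)² = 0.00577
  d term: (1×0.0815)² = 0.00665
Total = 0.0333. Share from p = 0.00577/0.0333 = 0.173.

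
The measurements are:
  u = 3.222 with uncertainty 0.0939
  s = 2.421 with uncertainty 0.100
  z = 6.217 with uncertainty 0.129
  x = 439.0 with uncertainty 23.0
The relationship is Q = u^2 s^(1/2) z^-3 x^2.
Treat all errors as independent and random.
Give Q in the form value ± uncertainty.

12950 ± 1770

Since Q is a product/quotient, work with relative uncertainties:
  (2·δu/u)² = (2×0.0291)² = 0.00340;  (½·δs/s)² = (0.5×0.0413)² = 0.000427;  (-3·δz/z)² = (-3×0.0207)² = 0.00387;  (2·δx/x)² = (2×0.0524)² = 0.0110
δQ/Q = √(0.0187) = 0.137
Q = 12950, so δQ = 0.137 × 12950 = 1770.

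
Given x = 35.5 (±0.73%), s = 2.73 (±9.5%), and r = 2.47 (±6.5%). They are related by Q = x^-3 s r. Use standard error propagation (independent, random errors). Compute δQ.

For a monomial Q ∝ x^-3, s, r, fractional errors add in quadrature:
  (-3·δx/x)² = (-3×0.00730)² = 0.000480;  (1·δs/s)² = (1×0.0950)² = 0.00903;  (1·δr/r)² = (1×0.0650)² = 0.00423
δQ/Q = √(0.0137) = 0.117
Q = 0.000151, so δQ = 0.117 × 0.000151 = 1.77e-05.

1.77e-05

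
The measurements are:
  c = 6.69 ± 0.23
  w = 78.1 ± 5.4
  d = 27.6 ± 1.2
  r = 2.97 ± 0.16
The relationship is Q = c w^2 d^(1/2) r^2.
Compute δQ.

3.4e+05

Each factor contributes (exponent × relative error)² to (δQ/Q)²:
  (1·δc/c)² = (1×0.0344)² = 0.00118;  (2·δw/w)² = (2×0.0691)² = 0.0191;  (½·δd/d)² = (0.5×0.0435)² = 0.000473;  (2·δr/r)² = (2×0.0539)² = 0.0116
δQ/Q = √(0.0324) = 0.180
Q = 1.89e+06, so δQ = 0.180 × 1.89e+06 = 3.4e+05.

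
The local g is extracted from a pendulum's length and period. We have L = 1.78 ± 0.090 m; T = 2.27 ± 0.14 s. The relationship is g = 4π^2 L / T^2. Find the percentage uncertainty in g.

13.3%

Relative error in a monomial: (δg/g)² = Σ (nᵢ · δxᵢ/xᵢ)².
  (1·δL/L)² = (1×0.0506)² = 0.00256;  (-2·δT/T)² = (-2×0.0617)² = 0.0152
δg/g = √(0.0178) = 0.133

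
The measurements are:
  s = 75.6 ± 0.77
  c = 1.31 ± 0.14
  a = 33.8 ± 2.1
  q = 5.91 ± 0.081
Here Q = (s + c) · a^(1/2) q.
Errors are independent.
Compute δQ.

93.7

Let u = s + c = 76.9. δu = √(δs² + δc²) = √(0.593 + 0.0196) = 0.783, so δu/u = 0.0102.
Q is then a monomial in u, a, q:
δQ/Q = √((δu/u)² + (½·δa/a)² + (1·δq/q)²) = √(0.000104 + 0.000965 + 0.000188) = 0.0354
Q = 2640, so δQ = 0.0354 × 2640 = 93.7.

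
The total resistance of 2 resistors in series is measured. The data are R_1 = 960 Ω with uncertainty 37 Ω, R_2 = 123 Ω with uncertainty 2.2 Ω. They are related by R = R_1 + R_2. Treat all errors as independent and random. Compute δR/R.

0.0342

Absolute uncertainties add in quadrature for a linear combination:
  (δR_1)² = 1370;  (δR_2)² = 4.84
δR = √(1370) = 37.1 Ω
R = 1080 Ω, so δR/R = 37.1/1080 = 0.0342.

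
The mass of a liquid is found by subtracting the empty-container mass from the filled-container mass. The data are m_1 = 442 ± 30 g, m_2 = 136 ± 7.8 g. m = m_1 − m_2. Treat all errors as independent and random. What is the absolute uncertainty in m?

Each term contributes (cᵢ δxᵢ)² to (δm)²:
  (δm_1)² = 900;  (δm_2)² = 60.8
δm = √(961) = 31.0 g

31.0 g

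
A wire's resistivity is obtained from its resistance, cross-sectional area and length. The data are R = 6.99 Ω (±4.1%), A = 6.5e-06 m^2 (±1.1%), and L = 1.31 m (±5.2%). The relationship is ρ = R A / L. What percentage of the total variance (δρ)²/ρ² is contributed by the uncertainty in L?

60.0%

(δρ/ρ)² = (1·δR/R)² + (1·δA/A)² + (-1·δL/L)²
  R term: (1×0.0410)² = 0.00168
  A term: (1×0.0110)² = 0.000121
  L term: (-1×0.0520)² = 0.00270
Total = 0.00451. Share from L = 0.00270/0.00451 = 0.600.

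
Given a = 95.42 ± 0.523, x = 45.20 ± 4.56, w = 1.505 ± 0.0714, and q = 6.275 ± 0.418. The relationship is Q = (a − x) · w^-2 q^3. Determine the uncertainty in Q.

1310

Let u = a − x = 50.22. δu = √(δa² + δx²) = √(0.274 + 20.8) = 4.59, so δu/u = 0.0914.
Q is then a monomial in u, w, q:
δQ/Q = √((δu/u)² + (-2·δw/w)² + (3·δq/q)²) = √(0.00835 + 0.00900 + 0.0399) = 0.239
Q = 5478, so δQ = 0.239 × 5478 = 1310.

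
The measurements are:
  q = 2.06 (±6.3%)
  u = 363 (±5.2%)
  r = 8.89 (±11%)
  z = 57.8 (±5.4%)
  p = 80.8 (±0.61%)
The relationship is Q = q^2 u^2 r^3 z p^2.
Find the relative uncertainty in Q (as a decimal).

0.372

Each factor contributes (exponent × relative error)² to (δQ/Q)²:
  (2·δq/q)² = (2×0.0630)² = 0.0159;  (2·δu/u)² = (2×0.0520)² = 0.0108;  (3·δr/r)² = (3×0.110)² = 0.109;  (1·δz/z)² = (1×0.0540)² = 0.00292;  (2·δp/p)² = (2×0.00610)² = 0.000149
δQ/Q = √(0.139) = 0.372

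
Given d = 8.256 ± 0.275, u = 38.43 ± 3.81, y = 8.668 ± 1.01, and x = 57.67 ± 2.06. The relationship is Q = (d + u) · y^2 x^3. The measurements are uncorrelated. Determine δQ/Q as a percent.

Let w = d + u = 46.69. δw = √(δd² + δu²) = √(0.0756 + 14.5) = 3.82, so δw/w = 0.0818.
Q is then a monomial in w, y, x:
δQ/Q = √((δw/w)² + (2·δy/y)² + (3·δx/x)²) = √(0.00669 + 0.0543 + 0.0115) = 0.269

26.9%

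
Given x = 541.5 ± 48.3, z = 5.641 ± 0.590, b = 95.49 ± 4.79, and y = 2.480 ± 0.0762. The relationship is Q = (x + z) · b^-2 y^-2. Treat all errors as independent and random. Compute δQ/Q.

Let u = x + z = 547.1. δu = √(δx² + δz²) = √(2330 + 0.348) = 48.3, so δu/u = 0.0883.
Q is then a monomial in u, b, y:
δQ/Q = √((δu/u)² + (-2·δb/b)² + (-2·δy/y)²) = √(0.00779 + 0.0101 + 0.00378) = 0.147

0.147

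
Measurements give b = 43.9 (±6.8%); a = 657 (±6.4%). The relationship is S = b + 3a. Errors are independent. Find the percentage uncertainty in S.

For a sum/difference, combine absolute errors in quadrature:
  (δb)² = 8.91;  (3·δa)² = 15900
δS = √(15900) = 126
S = 2010, so δS/S = 126/2010 = 0.0626.

6.26%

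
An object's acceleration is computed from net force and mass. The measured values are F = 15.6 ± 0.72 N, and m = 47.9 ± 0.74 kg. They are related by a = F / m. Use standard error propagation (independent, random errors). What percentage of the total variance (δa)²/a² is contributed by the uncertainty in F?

89.9%

(δa/a)² = (1·δF/F)² + (-1·δm/m)²
  F term: (1×0.0462)² = 0.00213
  m term: (-1×0.0154)² = 0.000239
Total = 0.00237. Share from F = 0.00213/0.00237 = 0.899.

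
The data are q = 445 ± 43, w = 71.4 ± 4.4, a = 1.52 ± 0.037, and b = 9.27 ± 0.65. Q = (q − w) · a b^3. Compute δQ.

1.09e+05

Let u = q − w = 374. δu = √(δq² + δw²) = √(1850 + 19.4) = 43.2, so δu/u = 0.116.
Q is then a monomial in u, a, b:
δQ/Q = √((δu/u)² + (1·δa/a)² + (3·δb/b)²) = √(0.0134 + 0.000593 + 0.0442) = 0.241
Q = 4.52e+05, so δQ = 0.241 × 4.52e+05 = 1.09e+05.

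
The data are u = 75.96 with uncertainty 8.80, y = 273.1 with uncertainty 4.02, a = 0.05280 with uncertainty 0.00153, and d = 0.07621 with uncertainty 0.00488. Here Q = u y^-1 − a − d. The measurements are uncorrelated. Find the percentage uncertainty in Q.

22.0%

Let p = u·y^-1 = 0.2781. δp/p = √((1·δu/u)² + (-1·δy/y)²) = √(0.0134 + 0.000217) = 0.117, so δp = 0.0325.
Q = p − a − d: δQ = √(δp² + δa² + δd²) = √(0.00106 + 2.34e-06 + 2.38e-05) = 0.0329
Q = 0.1491, so δQ/Q = 0.0329/0.1491 = 0.220.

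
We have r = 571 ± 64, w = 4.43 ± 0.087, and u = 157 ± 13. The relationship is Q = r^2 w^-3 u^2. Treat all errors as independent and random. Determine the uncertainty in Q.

Products/powers → add relative errors in quadrature, weighted by exponent:
  (2·δr/r)² = (2×0.112)² = 0.0503;  (-3·δw/w)² = (-3×0.0196)² = 0.00347;  (2·δu/u)² = (2×0.0828)² = 0.0274
δQ/Q = √(0.0811) = 0.285
Q = 9.24e+07, so δQ = 0.285 × 9.24e+07 = 2.63e+07.

2.63e+07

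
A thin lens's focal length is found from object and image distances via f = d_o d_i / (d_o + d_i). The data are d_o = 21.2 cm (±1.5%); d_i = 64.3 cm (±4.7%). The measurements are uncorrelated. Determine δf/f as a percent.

1.62%

∂f/∂d_o = (d_i/(d_o+d_i))² = 0.566;  ∂f/∂d_i = (d_o/(d_o+d_i))² = 0.0615
δf = √((∂f/∂d_o · δd_o)² + (∂f/∂d_i · δd_i)²) = √(0.0323 + 0.0345) = 0.259 cm
f = 15.9 cm, so δf/f = 0.259/15.9 = 0.0162.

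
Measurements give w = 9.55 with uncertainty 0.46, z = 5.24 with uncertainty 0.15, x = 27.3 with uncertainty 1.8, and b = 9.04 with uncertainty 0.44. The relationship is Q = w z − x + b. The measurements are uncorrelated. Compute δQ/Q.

Let p = w·z = 50.0. δp/p = √((1·δw/w)² + (1·δz/z)²) = √(0.00232 + 0.000819) = 0.0560, so δp = 2.80.
Q = p − x + b: δQ = √(δp² + δx² + δb²) = √(7.86 + 3.24 + 0.194) = 3.36
Q = 31.8, so δQ/Q = 3.36/31.8 = 0.106.

0.106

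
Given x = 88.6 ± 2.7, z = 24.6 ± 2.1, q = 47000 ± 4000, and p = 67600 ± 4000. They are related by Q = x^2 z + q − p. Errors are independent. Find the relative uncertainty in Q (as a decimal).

0.122

Let w = x^2·z = 1.93e+05. δw/w = √((2·δx/x)² + (1·δz/z)²) = √(0.00371 + 0.00729) = 0.105, so δw = 20300.
Q = w + q − p: δQ = √(δw² + δq² + δp²) = √(4.1e+08 + 1.6e+07 + 1.6e+07) = 21000
Q = 1.73e+05, so δQ/Q = 21000/1.73e+05 = 0.122.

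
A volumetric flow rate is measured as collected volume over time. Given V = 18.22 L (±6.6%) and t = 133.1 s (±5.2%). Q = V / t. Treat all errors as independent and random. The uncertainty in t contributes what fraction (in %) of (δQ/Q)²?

(δQ/Q)² = (1·δV/V)² + (-1·δt/t)²
  V term: (1×0.0660)² = 0.00436
  t term: (-1×0.0520)² = 0.00270
Total = 0.00706. Share from t = 0.00270/0.00706 = 0.383.

38.3%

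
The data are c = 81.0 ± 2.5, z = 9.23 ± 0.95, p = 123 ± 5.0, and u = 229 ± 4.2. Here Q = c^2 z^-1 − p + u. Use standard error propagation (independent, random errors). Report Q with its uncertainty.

Let w = c^2·z^-1 = 711. δw/w = √((2·δc/c)² + (-1·δz/z)²) = √(0.00381 + 0.0106) = 0.120, so δw = 85.3.
Q = w − p + u: δQ = √(δw² + δp² + δu²) = √(7280 + 25.0 + 17.6) = 85.6
Q = 817.

817 ± 85.6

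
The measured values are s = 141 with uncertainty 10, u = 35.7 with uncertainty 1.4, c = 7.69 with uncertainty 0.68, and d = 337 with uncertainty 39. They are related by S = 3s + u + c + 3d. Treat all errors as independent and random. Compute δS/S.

Each term contributes (cᵢ δxᵢ)² to (δS)²:
  (3·δs)² = 900;  (δu)² = 1.96;  (δc)² = 0.462;  (3·δd)² = 13700
δS = √(14600) = 121
S = 1480, so δS/S = 121/1480 = 0.0818.

0.0818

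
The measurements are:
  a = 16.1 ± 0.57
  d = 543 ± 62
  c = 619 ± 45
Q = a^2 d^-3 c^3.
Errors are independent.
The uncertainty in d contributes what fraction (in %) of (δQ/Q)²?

(δQ/Q)² = (2·δa/a)² + (-3·δd/d)² + (3·δc/c)²
  a term: (2×0.0354)² = 0.00501
  d term: (-3×0.114)² = 0.117
  c term: (3×0.0727)² = 0.0476
Total = 0.170. Share from d = 0.117/0.170 = 0.691.

69.1%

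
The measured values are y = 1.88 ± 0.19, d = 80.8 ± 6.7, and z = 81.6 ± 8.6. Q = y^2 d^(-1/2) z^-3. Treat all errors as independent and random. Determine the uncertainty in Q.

Products/powers → add relative errors in quadrature, weighted by exponent:
  (2·δy/y)² = (2×0.101)² = 0.0409;  (−½·δd/d)² = (-0.5×0.0829)² = 0.00172;  (-3·δz/z)² = (-3×0.105)² = 0.1000
δQ/Q = √(0.143) = 0.378
Q = 7.24e-07, so δQ = 0.378 × 7.24e-07 = 2.73e-07.

2.73e-07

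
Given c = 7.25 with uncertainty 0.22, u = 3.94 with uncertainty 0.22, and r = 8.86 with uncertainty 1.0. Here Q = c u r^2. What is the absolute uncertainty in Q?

Since Q is a product/quotient, work with relative uncertainties:
  (1·δc/c)² = (1×0.0303)² = 0.000921;  (1·δu/u)² = (1×0.0558)² = 0.00312;  (2·δr/r)² = (2×0.113)² = 0.0510
δQ/Q = √(0.0550) = 0.235
Q = 2240, so δQ = 0.235 × 2240 = 526.

526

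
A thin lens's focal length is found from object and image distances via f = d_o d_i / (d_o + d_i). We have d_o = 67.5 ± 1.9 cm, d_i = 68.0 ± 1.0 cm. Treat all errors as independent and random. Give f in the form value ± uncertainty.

33.9 ± 0.539 cm

∂f/∂d_o = (d_i/(d_o+d_i))² = 0.252;  ∂f/∂d_i = (d_o/(d_o+d_i))² = 0.248
δf = √((∂f/∂d_o · δd_o)² + (∂f/∂d_i · δd_i)²) = √(0.229 + 0.0616) = 0.539 cm
f = 33.9 cm.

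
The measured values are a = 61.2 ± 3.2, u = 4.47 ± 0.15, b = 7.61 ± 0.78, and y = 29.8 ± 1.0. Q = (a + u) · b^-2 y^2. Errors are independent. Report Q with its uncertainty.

Let w = a + u = 65.7. δw = √(δa² + δu²) = √(10.2 + 0.0225) = 3.20, so δw/w = 0.0488.
Q is then a monomial in w, b, y:
δQ/Q = √((δw/w)² + (-2·δb/b)² + (2·δy/y)²) = √(0.00238 + 0.0420 + 0.00450) = 0.221
Q = 1010, so δQ = 0.221 × 1010 = 223.

1010 ± 223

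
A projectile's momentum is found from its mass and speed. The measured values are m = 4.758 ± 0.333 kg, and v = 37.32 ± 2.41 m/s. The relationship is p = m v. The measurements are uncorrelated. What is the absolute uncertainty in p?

Since p is a product/quotient, work with relative uncertainties:
  (1·δm/m)² = (1×0.0700)² = 0.00490;  (1·δv/v)² = (1×0.0646)² = 0.00417
δp/p = √(0.00907) = 0.0952
p = 177.6 kg·m/s, so δp = 0.0952 × 177.6 = 16.9 kg·m/s.

16.9 kg·m/s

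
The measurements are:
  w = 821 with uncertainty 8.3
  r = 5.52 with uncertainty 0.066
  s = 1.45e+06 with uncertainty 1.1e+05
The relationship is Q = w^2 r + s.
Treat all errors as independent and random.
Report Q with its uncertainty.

Let p = w^2·r = 3.72e+06. δp/p = √((2·δw/w)² + (1·δr/r)²) = √(0.000409 + 0.000143) = 0.0235, so δp = 87400.
Q = p + s: δQ = √(δp² + δs²) = √(7.64e+09 + 1.21e+10) = 1.4e+05
Q = 5.17e+06.

(5.17 ± 0.140) × 10^6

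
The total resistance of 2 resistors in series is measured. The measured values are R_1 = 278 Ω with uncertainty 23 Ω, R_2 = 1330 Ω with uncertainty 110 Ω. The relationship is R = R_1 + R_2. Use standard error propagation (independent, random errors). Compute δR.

112 Ω

R is a linear combination, so absolute uncertainties add in quadrature:
  (δR_1)² = 529;  (δR_2)² = 12100
δR = √(12600) = 112 Ω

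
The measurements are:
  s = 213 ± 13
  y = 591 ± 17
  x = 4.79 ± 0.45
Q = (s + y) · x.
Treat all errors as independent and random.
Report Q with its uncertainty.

3850 ± 376

Let u = s + y = 804. δu = √(δs² + δy²) = √(169 + 289) = 21.4, so δu/u = 0.0266.
Q is then a monomial in u, x:
δQ/Q = √((δu/u)² + (1·δx/x)²) = √(0.000709 + 0.00883) = 0.0976
Q = 3850, so δQ = 0.0976 × 3850 = 376.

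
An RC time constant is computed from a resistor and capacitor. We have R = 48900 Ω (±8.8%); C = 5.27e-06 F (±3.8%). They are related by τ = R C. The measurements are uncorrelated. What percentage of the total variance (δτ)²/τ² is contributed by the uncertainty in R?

(δτ/τ)² = (1·δR/R)² + (1·δC/C)²
  R term: (1×0.0880)² = 0.00774
  C term: (1×0.0380)² = 0.00144
Total = 0.00919. Share from R = 0.00774/0.00919 = 0.843.

84.3%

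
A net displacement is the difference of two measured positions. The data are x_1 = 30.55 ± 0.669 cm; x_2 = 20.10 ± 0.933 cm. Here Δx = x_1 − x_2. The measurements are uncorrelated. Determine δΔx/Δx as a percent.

Absolute uncertainties add in quadrature for a linear combination:
  (δx_1)² = 0.448;  (δx_2)² = 0.870
δΔx = √(1.32) = 1.15 cm
Δx = 10.45 cm, so δΔx/Δx = 1.15/10.45 = 0.110.

11.0%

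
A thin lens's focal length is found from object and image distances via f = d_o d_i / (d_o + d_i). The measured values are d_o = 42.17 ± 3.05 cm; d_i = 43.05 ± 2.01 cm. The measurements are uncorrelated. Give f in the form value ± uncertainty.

∂f/∂d_o = (d_i/(d_o+d_i))² = 0.255;  ∂f/∂d_i = (d_o/(d_o+d_i))² = 0.245
δf = √((∂f/∂d_o · δd_o)² + (∂f/∂d_i · δd_i)²) = √(0.606 + 0.242) = 0.921 cm
f = 21.30 cm.

21.30 ± 0.921 cm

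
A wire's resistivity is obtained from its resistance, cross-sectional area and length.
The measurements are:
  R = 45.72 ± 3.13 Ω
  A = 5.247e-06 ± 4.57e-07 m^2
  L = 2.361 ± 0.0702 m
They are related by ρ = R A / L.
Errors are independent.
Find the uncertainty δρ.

Since ρ is a product/quotient, work with relative uncertainties:
  (1·δR/R)² = (1×0.0685)² = 0.00469;  (1·δA/A)² = (1×0.0871)² = 0.00759;  (-1·δL/L)² = (-1×0.0297)² = 0.000884
δρ/ρ = √(0.0132) = 0.115
ρ = 0.0001016 Ω·m, so δρ = 0.115 × 0.0001016 = 1.17e-05 Ω·m.

1.17e-05 Ω·m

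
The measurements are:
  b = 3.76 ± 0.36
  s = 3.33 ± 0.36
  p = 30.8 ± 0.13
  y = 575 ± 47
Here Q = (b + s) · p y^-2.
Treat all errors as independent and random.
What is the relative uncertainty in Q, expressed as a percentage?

Let u = b + s = 7.09. δu = √(δb² + δs²) = √(0.130 + 0.130) = 0.509, so δu/u = 0.0718.
Q is then a monomial in u, p, y:
δQ/Q = √((δu/u)² + (1·δp/p)² + (-2·δy/y)²) = √(0.00516 + 1.78e-05 + 0.0267) = 0.179

17.9%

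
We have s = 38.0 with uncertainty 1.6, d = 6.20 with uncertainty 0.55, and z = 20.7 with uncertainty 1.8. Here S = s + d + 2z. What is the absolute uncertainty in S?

Sums and differences: (δS)² = Σ (cᵢ δxᵢ)².
  (δs)² = 2.56;  (δd)² = 0.303;  (2·δz)² = 13.0
δS = √(15.8) = 3.98

3.98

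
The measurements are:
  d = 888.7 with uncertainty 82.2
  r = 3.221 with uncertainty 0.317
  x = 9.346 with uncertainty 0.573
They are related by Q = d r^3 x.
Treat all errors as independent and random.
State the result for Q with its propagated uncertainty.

Relative error in a monomial: (δQ/Q)² = Σ (nᵢ · δxᵢ/xᵢ)².
  (1·δd/d)² = (1×0.0925)² = 0.00856;  (3·δr/r)² = (3×0.0984)² = 0.0872;  (1·δx/x)² = (1×0.0613)² = 0.00376
δQ/Q = √(0.0995) = 0.315
Q = 277600, so δQ = 0.315 × 277600 = 87500.

277600 ± 87500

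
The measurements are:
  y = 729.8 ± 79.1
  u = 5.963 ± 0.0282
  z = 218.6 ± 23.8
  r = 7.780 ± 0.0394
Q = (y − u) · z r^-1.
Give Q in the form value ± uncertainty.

Let w = y − u = 723.8. δw = √(δy² + δu²) = √(6260 + 0.000795) = 79.1, so δw/w = 0.109.
Q is then a monomial in w, z, r:
δQ/Q = √((δw/w)² + (1·δz/z)² + (-1·δr/r)²) = √(0.0119 + 0.0119 + 2.56e-05) = 0.154
Q = 20340, so δQ = 0.154 × 20340 = 3140.

20340 ± 3140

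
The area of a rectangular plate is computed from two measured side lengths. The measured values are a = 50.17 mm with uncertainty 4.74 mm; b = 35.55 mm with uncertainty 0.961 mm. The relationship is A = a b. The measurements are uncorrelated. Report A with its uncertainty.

1784 ± 175 mm^2

Products/powers → add relative errors in quadrature, weighted by exponent:
  (1·δa/a)² = (1×0.0945)² = 0.00893;  (1·δb/b)² = (1×0.0270)² = 0.000731
δA/A = √(0.00966) = 0.0983
A = 1784 mm^2, so δA = 0.0983 × 1784 = 175 mm^2.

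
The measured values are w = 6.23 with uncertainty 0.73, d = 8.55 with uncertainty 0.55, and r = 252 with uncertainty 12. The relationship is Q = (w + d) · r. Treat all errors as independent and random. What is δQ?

291

Let u = w + d = 14.8. δu = √(δw² + δd²) = √(0.533 + 0.303) = 0.914, so δu/u = 0.0618.
Q is then a monomial in u, r:
δQ/Q = √((δu/u)² + (1·δr/r)²) = √(0.00382 + 0.00227) = 0.0781
Q = 3720, so δQ = 0.0781 × 3720 = 291.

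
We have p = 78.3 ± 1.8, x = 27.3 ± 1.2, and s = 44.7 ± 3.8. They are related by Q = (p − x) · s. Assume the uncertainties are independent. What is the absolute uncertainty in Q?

217

Let u = p − x = 51.0. δu = √(δp² + δx²) = √(3.24 + 1.44) = 2.16, so δu/u = 0.0424.
Q is then a monomial in u, s:
δQ/Q = √((δu/u)² + (1·δs/s)²) = √(0.00180 + 0.00723) = 0.0950
Q = 2280, so δQ = 0.0950 × 2280 = 217.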